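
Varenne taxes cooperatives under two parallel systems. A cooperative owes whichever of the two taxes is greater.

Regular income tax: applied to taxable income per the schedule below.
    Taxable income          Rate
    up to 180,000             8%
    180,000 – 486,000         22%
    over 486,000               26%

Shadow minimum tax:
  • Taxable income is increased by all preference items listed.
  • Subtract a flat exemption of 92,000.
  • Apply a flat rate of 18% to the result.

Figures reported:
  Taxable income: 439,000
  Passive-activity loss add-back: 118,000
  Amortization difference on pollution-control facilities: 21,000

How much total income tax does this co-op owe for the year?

Shadow minimum tax:
  Adjusted income: 439,000 + 118,000 + 21,000 = 578,000
  Less exemption 92,000 → base 486,000
  486,000 × 18% = 87,480

Regular income tax:
  180,000 × 8% = 14,400
  259,000 × 22% = 56,980
  → 71,380

87,480 > 71,380, so the shadow minimum tax is the binding amount.

87,480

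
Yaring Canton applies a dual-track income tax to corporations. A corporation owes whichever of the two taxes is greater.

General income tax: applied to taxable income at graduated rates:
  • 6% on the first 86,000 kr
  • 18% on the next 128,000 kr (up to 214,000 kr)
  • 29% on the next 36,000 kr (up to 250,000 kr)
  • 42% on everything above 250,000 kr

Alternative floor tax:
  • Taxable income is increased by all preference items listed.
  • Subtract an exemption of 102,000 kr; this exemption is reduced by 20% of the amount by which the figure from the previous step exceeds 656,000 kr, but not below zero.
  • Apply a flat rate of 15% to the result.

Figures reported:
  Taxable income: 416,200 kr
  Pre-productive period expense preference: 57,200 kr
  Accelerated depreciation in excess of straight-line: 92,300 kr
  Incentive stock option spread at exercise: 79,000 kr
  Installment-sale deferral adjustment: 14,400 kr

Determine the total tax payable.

General income tax:
  86,000 kr × 6% = 5,160 kr
  128,000 kr × 18% = 23,040 kr
  36,000 kr × 29% = 10,440 kr
  166,200 kr × 42% = 69,804 kr
  → 108,444 kr

Alternative floor tax:
  Adjusted income: 416,200 kr + 57,200 kr + 92,300 kr + 79,000 kr + 14,400 kr = 659,100 kr
  Exemption: 102,000 kr − 20% × (659,100 kr − 656,000 kr) = 102,000 kr − 620 kr = 101,380 kr
  Base: 659,100 kr − 101,380 kr = 557,720 kr
  557,720 kr × 15% = 83,658 kr

108,444 kr > 83,658 kr, so the general income tax governs.

108,444 kr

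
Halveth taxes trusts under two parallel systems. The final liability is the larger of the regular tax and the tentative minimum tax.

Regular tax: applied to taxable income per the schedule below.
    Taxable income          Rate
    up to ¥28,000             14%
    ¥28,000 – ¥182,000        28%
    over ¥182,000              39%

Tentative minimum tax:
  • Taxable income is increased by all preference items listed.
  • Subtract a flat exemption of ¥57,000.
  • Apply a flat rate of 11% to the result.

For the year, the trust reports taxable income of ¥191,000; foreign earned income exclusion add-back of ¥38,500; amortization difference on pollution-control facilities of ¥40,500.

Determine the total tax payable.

Tentative minimum tax:
  Adjusted income: ¥191,000 + ¥38,500 + ¥40,500 = ¥270,000
  Less exemption ¥57,000 → base ¥213,000
  ¥213,000 × 11% = ¥23,430

Regular tax:
  ¥28,000 × 14% = ¥3,920
  ¥154,000 × 28% = ¥43,120
  ¥9,000 × 39% = ¥3,510
  → ¥50,550

¥50,550 > ¥23,430, so the regular tax governs.

¥50,550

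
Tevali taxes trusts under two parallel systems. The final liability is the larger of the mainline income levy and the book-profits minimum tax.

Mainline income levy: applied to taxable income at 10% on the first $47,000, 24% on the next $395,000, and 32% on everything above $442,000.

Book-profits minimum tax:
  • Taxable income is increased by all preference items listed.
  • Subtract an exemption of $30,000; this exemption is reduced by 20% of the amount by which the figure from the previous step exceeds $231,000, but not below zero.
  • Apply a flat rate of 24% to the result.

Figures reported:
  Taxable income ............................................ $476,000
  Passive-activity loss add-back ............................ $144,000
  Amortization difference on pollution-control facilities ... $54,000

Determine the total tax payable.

Mainline income levy:
  $47,000 × 10% = $4,700
  $395,000 × 24% = $94,800
  $34,000 × 32% = $10,880
  → $110,380

Book-profits minimum tax:
  Adjusted income: $476,000 + $144,000 + $54,000 = $674,000
  Exemption: 20% × ($674,000 − $231,000) = $88,600 ≥ $30,000, so the exemption is fully phased out
  Base: $674,000 − $0 = $674,000
  $674,000 × 24% = $161,760

$161,760 > $110,380, so the book-profits minimum tax is the binding amount.

$161,760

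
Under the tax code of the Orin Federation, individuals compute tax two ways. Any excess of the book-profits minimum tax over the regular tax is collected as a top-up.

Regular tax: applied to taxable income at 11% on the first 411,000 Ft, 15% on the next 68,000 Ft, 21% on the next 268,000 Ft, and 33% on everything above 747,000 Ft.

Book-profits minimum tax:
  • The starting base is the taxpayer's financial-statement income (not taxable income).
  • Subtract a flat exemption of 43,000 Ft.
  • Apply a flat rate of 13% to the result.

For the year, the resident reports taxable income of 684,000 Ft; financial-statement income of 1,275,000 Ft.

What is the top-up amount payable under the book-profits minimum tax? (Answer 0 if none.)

Book-profits minimum tax:
  Base (financial-statement income): 1,275,000 Ft
  Less exemption 43,000 Ft → base 1,232,000 Ft
  1,232,000 Ft × 13% = 160,160 Ft

Regular tax:
  411,000 Ft × 11% = 45,210 Ft
  68,000 Ft × 15% = 10,200 Ft
  205,000 Ft × 21% = 43,050 Ft
  → 98,460 Ft

Excess of book-profits minimum tax over regular tax: 160,160 Ft − 98,460 Ft = 61,700 Ft.

61,700 Ft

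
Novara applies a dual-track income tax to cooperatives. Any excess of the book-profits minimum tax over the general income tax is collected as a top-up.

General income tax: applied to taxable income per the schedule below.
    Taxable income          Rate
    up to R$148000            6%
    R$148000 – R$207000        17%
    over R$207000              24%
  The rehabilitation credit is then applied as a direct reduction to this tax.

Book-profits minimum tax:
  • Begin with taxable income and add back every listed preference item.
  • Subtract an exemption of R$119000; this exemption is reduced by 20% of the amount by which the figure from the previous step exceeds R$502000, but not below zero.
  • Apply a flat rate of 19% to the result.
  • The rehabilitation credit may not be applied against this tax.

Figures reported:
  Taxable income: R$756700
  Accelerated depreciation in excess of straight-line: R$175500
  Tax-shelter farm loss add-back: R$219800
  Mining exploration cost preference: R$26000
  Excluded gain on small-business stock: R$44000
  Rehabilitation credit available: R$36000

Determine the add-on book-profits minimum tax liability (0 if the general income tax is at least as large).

Book-profits minimum tax:
  Adjusted income: R$756700 + R$175500 + R$219800 + R$26000 + R$44000 = R$1222000
  Exemption: 20% × (R$1222000 − R$502000) = R$144000 ≥ R$119000, so the exemption is fully phased out
  Base: R$1222000 − R$0 = R$1222000
  R$1222000 × 19% = R$232180

General income tax:
  R$148000 × 6% = R$8880
  R$59000 × 17% = R$10030
  R$549700 × 24% = R$131928
  → R$150838
  Less rehabilitation credit R$36000 → R$114838

Excess of book-profits minimum tax over general income tax: R$232180 − R$114838 = R$117342.

R$117342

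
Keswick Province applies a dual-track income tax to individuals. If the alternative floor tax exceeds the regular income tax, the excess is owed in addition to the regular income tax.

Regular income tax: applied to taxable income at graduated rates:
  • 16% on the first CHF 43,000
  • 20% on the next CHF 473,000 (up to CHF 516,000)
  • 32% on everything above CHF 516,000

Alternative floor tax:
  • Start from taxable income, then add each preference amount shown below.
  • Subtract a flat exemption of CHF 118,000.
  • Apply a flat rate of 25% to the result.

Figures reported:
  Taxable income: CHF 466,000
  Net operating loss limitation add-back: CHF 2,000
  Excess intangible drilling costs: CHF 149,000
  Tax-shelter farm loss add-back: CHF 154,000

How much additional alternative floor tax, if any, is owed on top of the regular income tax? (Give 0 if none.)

CHF 71,770

Alternative floor tax:
  Adjusted income: CHF 466,000 + CHF 2,000 + CHF 149,000 + CHF 154,000 = CHF 771,000
  Less exemption CHF 118,000 → base CHF 653,000
  CHF 653,000 × 25% = CHF 163,250

Regular income tax:
  CHF 43,000 × 16% = CHF 6,880
  CHF 423,000 × 20% = CHF 84,600
  → CHF 91,480

Excess of alternative floor tax over regular income tax: CHF 163,250 − CHF 91,480 = CHF 71,770.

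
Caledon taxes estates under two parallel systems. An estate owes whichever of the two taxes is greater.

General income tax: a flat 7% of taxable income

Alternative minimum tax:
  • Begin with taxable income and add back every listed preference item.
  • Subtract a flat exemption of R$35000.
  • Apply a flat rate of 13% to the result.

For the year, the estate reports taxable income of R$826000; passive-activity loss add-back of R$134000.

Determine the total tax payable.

R$120250

General income tax:
  R$826000 × 7% = R$57820

Alternative minimum tax:
  Adjusted income: R$826000 + R$134000 = R$960000
  Less exemption R$35000 → base R$925000
  R$925000 × 13% = R$120250

R$120250 > R$57820, so the alternative minimum tax is the binding amount.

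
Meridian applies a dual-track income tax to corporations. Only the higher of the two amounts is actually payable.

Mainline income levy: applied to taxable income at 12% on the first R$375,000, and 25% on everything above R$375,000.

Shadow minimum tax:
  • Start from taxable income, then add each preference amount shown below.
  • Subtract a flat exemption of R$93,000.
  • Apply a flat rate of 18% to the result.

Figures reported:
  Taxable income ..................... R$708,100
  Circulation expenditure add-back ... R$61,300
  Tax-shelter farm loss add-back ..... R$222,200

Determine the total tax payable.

Mainline income levy:
  R$375,000 × 12% = R$45,000
  R$333,100 × 25% = R$83,275
  → R$128,275

Shadow minimum tax:
  Adjusted income: R$708,100 + R$61,300 + R$222,200 = R$991,600
  Less exemption R$93,000 → base R$898,600
  R$898,600 × 18% = R$161,748

R$161,748 > R$128,275, so the shadow minimum tax is the binding amount.

R$161,748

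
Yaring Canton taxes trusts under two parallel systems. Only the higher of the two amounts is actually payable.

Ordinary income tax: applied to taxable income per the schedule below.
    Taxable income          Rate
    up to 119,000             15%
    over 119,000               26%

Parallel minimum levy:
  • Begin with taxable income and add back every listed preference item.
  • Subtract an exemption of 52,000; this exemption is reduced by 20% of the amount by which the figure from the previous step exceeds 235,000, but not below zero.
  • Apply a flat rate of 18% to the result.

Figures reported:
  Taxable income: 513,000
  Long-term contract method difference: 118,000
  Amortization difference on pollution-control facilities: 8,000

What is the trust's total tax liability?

120,290

Parallel minimum levy:
  Adjusted income: 513,000 + 118,000 + 8,000 = 639,000
  Exemption: 20% × (639,000 − 235,000) = 80,800 ≥ 52,000, so the exemption is fully phased out
  Base: 639,000 − 0 = 639,000
  639,000 × 18% = 115,020

Ordinary income tax:
  119,000 × 15% = 17,850
  394,000 × 26% = 102,440
  → 120,290

120,290 > 115,020, so the ordinary income tax governs.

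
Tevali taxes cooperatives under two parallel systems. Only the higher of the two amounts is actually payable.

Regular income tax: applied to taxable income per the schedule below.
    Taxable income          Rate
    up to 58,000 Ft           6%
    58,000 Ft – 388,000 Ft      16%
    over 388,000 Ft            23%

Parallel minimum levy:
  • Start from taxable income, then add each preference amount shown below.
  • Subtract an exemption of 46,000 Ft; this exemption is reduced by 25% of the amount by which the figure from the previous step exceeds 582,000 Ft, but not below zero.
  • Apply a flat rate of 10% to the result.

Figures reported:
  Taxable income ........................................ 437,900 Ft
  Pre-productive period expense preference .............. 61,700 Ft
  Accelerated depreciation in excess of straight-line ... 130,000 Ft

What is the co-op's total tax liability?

67,757 Ft

Parallel minimum levy:
  Adjusted income: 437,900 Ft + 61,700 Ft + 130,000 Ft = 629,600 Ft
  Exemption: 46,000 Ft − 25% × (629,600 Ft − 582,000 Ft) = 46,000 Ft − 11,900 Ft = 34,100 Ft
  Base: 629,600 Ft − 34,100 Ft = 595,500 Ft
  595,500 Ft × 10% = 59,550 Ft

Regular income tax:
  58,000 Ft × 6% = 3,480 Ft
  330,000 Ft × 16% = 52,800 Ft
  49,900 Ft × 23% = 11,477 Ft
  → 67,757 Ft

67,757 Ft > 59,550 Ft, so the regular income tax governs.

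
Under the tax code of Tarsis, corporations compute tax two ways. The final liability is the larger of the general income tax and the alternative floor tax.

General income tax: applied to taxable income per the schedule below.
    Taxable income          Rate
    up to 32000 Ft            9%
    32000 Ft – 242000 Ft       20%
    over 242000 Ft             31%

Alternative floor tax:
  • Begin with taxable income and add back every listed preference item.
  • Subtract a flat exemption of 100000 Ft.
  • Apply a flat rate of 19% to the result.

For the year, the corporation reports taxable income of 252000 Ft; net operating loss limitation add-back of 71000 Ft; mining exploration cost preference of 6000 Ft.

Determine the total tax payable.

Alternative floor tax:
  Adjusted income: 252000 Ft + 71000 Ft + 6000 Ft = 329000 Ft
  Less exemption 100000 Ft → base 229000 Ft
  229000 Ft × 19% = 43510 Ft

General income tax:
  32000 Ft × 9% = 2880 Ft
  210000 Ft × 20% = 42000 Ft
  10000 Ft × 31% = 3100 Ft
  → 47980 Ft

47980 Ft > 43510 Ft, so the general income tax governs.

47980 Ft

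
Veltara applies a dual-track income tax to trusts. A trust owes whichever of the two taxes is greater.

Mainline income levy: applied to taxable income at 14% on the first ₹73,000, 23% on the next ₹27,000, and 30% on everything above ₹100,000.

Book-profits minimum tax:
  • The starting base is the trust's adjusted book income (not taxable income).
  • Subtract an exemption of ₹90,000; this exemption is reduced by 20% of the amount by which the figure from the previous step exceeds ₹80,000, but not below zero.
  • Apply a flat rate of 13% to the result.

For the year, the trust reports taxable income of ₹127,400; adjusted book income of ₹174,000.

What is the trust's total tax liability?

₹24,650

Mainline income levy:
  ₹73,000 × 14% = ₹10,220
  ₹27,000 × 23% = ₹6,210
  ₹27,400 × 30% = ₹8,220
  → ₹24,650

Book-profits minimum tax:
  Base (adjusted book income): ₹174,000
  Exemption: ₹90,000 − 20% × (₹174,000 − ₹80,000) = ₹90,000 − ₹18,800 = ₹71,200
  Base: ₹174,000 − ₹71,200 = ₹102,800
  ₹102,800 × 13% = ₹13,364

₹24,650 > ₹13,364, so the mainline income levy governs.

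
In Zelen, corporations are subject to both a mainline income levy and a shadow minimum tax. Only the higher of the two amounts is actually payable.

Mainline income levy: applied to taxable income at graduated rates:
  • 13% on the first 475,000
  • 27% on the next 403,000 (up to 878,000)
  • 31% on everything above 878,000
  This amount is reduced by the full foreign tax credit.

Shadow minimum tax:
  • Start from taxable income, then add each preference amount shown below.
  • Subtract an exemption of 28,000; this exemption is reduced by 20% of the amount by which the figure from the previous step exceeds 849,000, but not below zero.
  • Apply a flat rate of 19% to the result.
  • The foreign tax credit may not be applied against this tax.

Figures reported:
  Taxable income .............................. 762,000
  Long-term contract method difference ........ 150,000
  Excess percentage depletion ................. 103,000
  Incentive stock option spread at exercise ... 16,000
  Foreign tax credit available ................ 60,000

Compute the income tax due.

Shadow minimum tax:
  Adjusted income: 762,000 + 150,000 + 103,000 + 16,000 = 1,031,000
  Exemption: 20% × (1,031,000 − 849,000) = 36,400 ≥ 28,000, so the exemption is fully phased out
  Base: 1,031,000 − 0 = 1,031,000
  1,031,000 × 19% = 195,890

Mainline income levy:
  475,000 × 13% = 61,750
  287,000 × 27% = 77,490
  → 139,240
  Less foreign tax credit 60,000 → 79,240

195,890 > 79,240, so the shadow minimum tax is the binding amount.

195,890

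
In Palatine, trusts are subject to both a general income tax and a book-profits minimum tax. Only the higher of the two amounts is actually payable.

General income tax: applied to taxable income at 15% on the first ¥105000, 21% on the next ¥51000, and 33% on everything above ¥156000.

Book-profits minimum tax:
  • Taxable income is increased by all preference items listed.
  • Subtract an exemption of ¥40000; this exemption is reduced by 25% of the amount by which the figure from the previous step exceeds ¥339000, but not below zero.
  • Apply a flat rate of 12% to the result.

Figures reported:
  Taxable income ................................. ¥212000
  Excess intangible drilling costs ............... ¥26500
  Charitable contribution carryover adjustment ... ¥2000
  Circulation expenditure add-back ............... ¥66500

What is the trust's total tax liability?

Book-profits minimum tax:
  Adjusted income: ¥212000 + ¥26500 + ¥2000 + ¥66500 = ¥307000
  Exemption: ¥307000 ≤ ¥339000, so full ¥40000 applies
  Base: ¥307000 − ¥40000 = ¥267000
  ¥267000 × 12% = ¥32040

General income tax:
  ¥105000 × 15% = ¥15750
  ¥51000 × 21% = ¥10710
  ¥56000 × 33% = ¥18480
  → ¥44940

¥44940 > ¥32040, so the general income tax governs.

¥44940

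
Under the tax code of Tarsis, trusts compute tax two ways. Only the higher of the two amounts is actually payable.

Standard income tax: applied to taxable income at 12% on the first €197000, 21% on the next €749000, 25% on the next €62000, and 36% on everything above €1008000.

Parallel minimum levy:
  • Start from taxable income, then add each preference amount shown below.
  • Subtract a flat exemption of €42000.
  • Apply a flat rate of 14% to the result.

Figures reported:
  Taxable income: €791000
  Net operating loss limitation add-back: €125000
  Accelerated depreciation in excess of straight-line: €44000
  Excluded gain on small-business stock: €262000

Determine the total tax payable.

€165200

Standard income tax:
  €197000 × 12% = €23640
  €594000 × 21% = €124740
  → €148380

Parallel minimum levy:
  Adjusted income: €791000 + €125000 + €44000 + €262000 = €1222000
  Less exemption €42000 → base €1180000
  €1180000 × 14% = €165200

€165200 > €148380, so the parallel minimum levy is the binding amount.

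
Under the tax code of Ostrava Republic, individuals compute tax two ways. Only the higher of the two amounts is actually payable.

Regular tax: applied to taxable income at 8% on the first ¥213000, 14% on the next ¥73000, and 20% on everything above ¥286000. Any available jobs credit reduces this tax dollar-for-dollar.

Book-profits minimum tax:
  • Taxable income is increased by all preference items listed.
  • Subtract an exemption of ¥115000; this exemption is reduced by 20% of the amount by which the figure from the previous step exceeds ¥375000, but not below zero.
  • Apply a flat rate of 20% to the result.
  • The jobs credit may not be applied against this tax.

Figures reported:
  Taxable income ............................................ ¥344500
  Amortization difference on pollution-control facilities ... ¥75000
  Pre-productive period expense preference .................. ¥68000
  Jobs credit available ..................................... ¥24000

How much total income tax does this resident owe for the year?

¥79000

Book-profits minimum tax:
  Adjusted income: ¥344500 + ¥75000 + ¥68000 = ¥487500
  Exemption: ¥115000 − 20% × (¥487500 − ¥375000) = ¥115000 − ¥22500 = ¥92500
  Base: ¥487500 − ¥92500 = ¥395000
  ¥395000 × 20% = ¥79000

Regular tax:
  ¥213000 × 8% = ¥17040
  ¥73000 × 14% = ¥10220
  ¥58500 × 20% = ¥11700
  → ¥38960
  Less jobs credit ¥24000 → ¥14960

¥79000 > ¥14960, so the book-profits minimum tax is the binding amount.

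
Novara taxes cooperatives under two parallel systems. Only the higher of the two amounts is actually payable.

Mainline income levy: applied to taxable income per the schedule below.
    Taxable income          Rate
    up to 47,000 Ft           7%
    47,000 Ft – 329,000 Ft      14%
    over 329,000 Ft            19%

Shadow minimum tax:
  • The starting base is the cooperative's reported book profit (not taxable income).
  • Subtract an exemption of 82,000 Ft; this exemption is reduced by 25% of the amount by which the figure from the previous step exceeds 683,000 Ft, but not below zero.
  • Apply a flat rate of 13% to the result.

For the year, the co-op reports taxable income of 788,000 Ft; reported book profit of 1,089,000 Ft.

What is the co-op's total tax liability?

141,570 Ft

Shadow minimum tax:
  Base (reported book profit): 1,089,000 Ft
  Exemption: 25% × (1,089,000 Ft − 683,000 Ft) = 101,500 Ft ≥ 82,000 Ft, so the exemption is fully phased out
  Base: 1,089,000 Ft − 0 Ft = 1,089,000 Ft
  1,089,000 Ft × 13% = 141,570 Ft

Mainline income levy:
  47,000 Ft × 7% = 3,290 Ft
  282,000 Ft × 14% = 39,480 Ft
  459,000 Ft × 19% = 87,210 Ft
  → 129,980 Ft

141,570 Ft > 129,980 Ft, so the shadow minimum tax is the binding amount.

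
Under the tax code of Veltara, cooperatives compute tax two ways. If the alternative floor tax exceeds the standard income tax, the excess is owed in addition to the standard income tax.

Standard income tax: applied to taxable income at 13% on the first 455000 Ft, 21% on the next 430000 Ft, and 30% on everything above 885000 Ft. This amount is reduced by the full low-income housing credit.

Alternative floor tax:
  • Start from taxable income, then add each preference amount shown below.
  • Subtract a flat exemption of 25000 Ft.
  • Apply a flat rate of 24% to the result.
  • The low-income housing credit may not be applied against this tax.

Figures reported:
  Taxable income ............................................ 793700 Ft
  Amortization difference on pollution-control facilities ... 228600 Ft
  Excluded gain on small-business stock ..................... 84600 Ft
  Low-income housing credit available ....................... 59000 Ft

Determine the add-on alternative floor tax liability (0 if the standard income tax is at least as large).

188379 Ft

Standard income tax:
  455000 Ft × 13% = 59150 Ft
  338700 Ft × 21% = 71127 Ft
  → 130277 Ft
  Less low-income housing credit 59000 Ft → 71277 Ft

Alternative floor tax:
  Adjusted income: 793700 Ft + 228600 Ft + 84600 Ft = 1106900 Ft
  Less exemption 25000 Ft → base 1081900 Ft
  1081900 Ft × 24% = 259656 Ft

Excess of alternative floor tax over standard income tax: 259656 Ft − 71277 Ft = 188379 Ft.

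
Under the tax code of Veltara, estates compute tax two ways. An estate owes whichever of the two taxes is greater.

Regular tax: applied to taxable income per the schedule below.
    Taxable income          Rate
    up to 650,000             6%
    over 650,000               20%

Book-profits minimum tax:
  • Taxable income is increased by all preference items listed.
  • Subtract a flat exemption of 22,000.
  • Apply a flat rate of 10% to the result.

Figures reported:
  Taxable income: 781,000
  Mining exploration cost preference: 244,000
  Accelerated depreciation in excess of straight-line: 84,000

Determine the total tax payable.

Book-profits minimum tax:
  Adjusted income: 781,000 + 244,000 + 84,000 = 1,109,000
  Less exemption 22,000 → base 1,087,000
  1,087,000 × 10% = 108,700

Regular tax:
  650,000 × 6% = 39,000
  131,000 × 20% = 26,200
  → 65,200

108,700 > 65,200, so the book-profits minimum tax is the binding amount.

108,700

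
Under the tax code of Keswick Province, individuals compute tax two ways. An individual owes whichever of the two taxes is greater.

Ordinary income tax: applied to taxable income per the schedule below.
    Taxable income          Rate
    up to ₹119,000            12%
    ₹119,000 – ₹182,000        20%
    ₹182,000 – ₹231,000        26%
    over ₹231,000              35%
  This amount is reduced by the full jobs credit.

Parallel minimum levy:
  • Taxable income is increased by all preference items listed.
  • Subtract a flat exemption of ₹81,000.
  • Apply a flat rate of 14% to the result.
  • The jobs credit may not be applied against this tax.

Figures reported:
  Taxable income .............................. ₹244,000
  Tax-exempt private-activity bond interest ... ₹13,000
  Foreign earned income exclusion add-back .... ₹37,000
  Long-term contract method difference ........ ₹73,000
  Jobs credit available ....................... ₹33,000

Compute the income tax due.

₹40,040

Ordinary income tax:
  ₹119,000 × 12% = ₹14,280
  ₹63,000 × 20% = ₹12,600
  ₹49,000 × 26% = ₹12,740
  ₹13,000 × 35% = ₹4,550
  → ₹44,170
  Less jobs credit ₹33,000 → ₹11,170

Parallel minimum levy:
  Adjusted income: ₹244,000 + ₹13,000 + ₹37,000 + ₹73,000 = ₹367,000
  Less exemption ₹81,000 → base ₹286,000
  ₹286,000 × 14% = ₹40,040

₹40,040 > ₹11,170, so the parallel minimum levy is the binding amount.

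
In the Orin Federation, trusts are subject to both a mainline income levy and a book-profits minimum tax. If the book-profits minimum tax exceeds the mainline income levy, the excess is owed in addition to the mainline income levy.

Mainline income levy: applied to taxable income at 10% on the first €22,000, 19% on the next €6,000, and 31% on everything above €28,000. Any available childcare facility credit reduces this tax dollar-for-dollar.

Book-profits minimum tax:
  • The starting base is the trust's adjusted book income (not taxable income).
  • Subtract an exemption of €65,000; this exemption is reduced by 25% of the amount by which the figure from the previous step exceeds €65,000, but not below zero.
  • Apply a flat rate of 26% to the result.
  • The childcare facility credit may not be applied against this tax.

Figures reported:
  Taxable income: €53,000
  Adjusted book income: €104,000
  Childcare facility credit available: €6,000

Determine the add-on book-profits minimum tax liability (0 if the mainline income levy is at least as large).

€7,585

Book-profits minimum tax:
  Base (adjusted book income): €104,000
  Exemption: €65,000 − 25% × (€104,000 − €65,000) = €65,000 − €9,750 = €55,250
  Base: €104,000 − €55,250 = €48,750
  €48,750 × 26% = €12,675

Mainline income levy:
  €22,000 × 10% = €2,200
  €6,000 × 19% = €1,140
  €25,000 × 31% = €7,750
  → €11,090
  Less childcare facility credit €6,000 → €5,090

Excess of book-profits minimum tax over mainline income levy: €12,675 − €5,090 = €7,585.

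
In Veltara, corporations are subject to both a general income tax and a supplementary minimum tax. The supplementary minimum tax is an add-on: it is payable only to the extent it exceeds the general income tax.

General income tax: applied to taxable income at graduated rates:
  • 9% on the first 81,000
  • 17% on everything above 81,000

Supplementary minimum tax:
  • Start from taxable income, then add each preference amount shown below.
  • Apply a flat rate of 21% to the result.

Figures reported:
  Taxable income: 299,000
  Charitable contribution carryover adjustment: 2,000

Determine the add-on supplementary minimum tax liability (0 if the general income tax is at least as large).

General income tax:
  81,000 × 9% = 7,290
  218,000 × 17% = 37,060
  → 44,350

Supplementary minimum tax:
  Adjusted income: 299,000 + 2,000 = 301,000
  301,000 × 21% = 63,210

Excess of supplementary minimum tax over general income tax: 63,210 − 44,350 = 18,860.

18,860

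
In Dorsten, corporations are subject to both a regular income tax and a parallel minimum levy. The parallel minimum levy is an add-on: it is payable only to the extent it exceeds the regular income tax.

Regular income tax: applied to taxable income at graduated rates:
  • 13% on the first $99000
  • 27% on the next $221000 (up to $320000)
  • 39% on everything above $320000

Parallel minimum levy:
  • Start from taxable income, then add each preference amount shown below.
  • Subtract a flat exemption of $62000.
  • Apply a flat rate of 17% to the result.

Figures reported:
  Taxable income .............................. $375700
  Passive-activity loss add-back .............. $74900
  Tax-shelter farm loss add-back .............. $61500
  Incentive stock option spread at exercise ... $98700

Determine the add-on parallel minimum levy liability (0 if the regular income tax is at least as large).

Regular income tax:
  $99000 × 13% = $12870
  $221000 × 27% = $59670
  $55700 × 39% = $21723
  → $94263

Parallel minimum levy:
  Adjusted income: $375700 + $74900 + $61500 + $98700 = $610800
  Less exemption $62000 → base $548800
  $548800 × 17% = $93296

$93296 ≤ $94263, so no add-on is due.

$0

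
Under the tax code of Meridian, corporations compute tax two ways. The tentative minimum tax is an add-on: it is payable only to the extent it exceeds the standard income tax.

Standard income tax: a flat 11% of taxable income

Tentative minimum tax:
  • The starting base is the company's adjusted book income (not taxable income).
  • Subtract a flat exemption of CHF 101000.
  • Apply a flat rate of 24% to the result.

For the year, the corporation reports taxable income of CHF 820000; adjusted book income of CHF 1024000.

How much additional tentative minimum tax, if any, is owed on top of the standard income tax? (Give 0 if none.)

CHF 131320

Tentative minimum tax:
  Base (adjusted book income): CHF 1024000
  Less exemption CHF 101000 → base CHF 923000
  CHF 923000 × 24% = CHF 221520

Standard income tax:
  CHF 820000 × 11% = CHF 90200

Excess of tentative minimum tax over standard income tax: CHF 221520 − CHF 90200 = CHF 131320.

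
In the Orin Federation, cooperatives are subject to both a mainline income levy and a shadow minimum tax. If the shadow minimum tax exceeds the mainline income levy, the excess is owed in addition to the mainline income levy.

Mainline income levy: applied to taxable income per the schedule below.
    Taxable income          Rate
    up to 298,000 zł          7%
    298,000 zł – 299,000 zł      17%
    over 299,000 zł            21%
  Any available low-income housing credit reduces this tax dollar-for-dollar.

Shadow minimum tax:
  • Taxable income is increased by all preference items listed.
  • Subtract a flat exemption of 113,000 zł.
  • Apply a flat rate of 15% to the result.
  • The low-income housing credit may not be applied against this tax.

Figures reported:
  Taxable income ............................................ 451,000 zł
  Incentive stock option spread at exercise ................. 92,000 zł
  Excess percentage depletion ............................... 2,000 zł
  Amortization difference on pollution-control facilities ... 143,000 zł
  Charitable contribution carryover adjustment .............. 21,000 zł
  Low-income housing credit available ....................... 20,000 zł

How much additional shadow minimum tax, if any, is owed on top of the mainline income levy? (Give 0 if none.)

Shadow minimum tax:
  Adjusted income: 451,000 zł + 92,000 zł + 2,000 zł + 143,000 zł + 21,000 zł = 709,000 zł
  Less exemption 113,000 zł → base 596,000 zł
  596,000 zł × 15% = 89,400 zł

Mainline income levy:
  298,000 zł × 7% = 20,860 zł
  1,000 zł × 17% = 170 zł
  152,000 zł × 21% = 31,920 zł
  → 52,950 zł
  Less low-income housing credit 20,000 zł → 32,950 zł

Excess of shadow minimum tax over mainline income levy: 89,400 zł − 32,950 zł = 56,450 zł.

56,450 zł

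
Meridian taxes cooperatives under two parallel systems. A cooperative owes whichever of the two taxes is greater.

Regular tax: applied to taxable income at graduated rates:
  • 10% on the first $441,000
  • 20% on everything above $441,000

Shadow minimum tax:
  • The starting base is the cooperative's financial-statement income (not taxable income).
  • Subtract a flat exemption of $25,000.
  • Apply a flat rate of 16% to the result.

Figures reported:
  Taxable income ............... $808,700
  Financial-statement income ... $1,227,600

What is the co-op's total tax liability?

Regular tax:
  $441,000 × 10% = $44,100
  $367,700 × 20% = $73,540
  → $117,640

Shadow minimum tax:
  Base (financial-statement income): $1,227,600
  Less exemption $25,000 → base $1,202,600
  $1,202,600 × 16% = $192,416

$192,416 > $117,640, so the shadow minimum tax is the binding amount.

$192,416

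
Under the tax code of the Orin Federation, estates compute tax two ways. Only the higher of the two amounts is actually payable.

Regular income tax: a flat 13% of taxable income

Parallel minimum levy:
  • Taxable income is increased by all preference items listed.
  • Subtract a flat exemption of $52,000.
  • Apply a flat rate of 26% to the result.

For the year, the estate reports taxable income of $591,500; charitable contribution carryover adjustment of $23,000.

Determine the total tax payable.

$146,250

Parallel minimum levy:
  Adjusted income: $591,500 + $23,000 = $614,500
  Less exemption $52,000 → base $562,500
  $562,500 × 26% = $146,250

Regular income tax:
  $591,500 × 13% = $76,895

$146,250 > $76,895, so the parallel minimum levy is the binding amount.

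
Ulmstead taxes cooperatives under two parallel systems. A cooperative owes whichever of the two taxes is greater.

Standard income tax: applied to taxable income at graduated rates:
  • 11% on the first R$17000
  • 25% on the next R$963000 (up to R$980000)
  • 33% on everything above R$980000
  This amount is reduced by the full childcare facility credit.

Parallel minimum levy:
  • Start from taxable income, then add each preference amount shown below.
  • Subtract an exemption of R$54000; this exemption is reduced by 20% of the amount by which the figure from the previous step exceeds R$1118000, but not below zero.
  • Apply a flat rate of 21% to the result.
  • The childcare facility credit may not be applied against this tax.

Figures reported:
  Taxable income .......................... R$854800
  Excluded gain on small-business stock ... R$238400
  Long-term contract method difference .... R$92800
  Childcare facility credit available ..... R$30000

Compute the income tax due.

R$240576

Parallel minimum levy:
  Adjusted income: R$854800 + R$238400 + R$92800 = R$1186000
  Exemption: R$54000 − 20% × (R$1186000 − R$1118000) = R$54000 − R$13600 = R$40400
  Base: R$1186000 − R$40400 = R$1145600
  R$1145600 × 21% = R$240576

Standard income tax:
  R$17000 × 11% = R$1870
  R$837800 × 25% = R$209450
  → R$211320
  Less childcare facility credit R$30000 → R$181320

R$240576 > R$181320, so the parallel minimum levy is the binding amount.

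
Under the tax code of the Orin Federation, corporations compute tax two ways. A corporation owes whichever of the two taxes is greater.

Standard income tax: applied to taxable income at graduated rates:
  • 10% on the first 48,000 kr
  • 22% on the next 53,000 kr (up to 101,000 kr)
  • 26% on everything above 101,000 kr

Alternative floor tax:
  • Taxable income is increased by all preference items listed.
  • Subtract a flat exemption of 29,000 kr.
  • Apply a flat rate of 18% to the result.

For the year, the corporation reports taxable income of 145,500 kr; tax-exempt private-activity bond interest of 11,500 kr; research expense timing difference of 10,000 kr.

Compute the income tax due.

28,030 kr

Standard income tax:
  48,000 kr × 10% = 4,800 kr
  53,000 kr × 22% = 11,660 kr
  44,500 kr × 26% = 11,570 kr
  → 28,030 kr

Alternative floor tax:
  Adjusted income: 145,500 kr + 11,500 kr + 10,000 kr = 167,000 kr
  Less exemption 29,000 kr → base 138,000 kr
  138,000 kr × 18% = 24,840 kr

28,030 kr > 24,840 kr, so the standard income tax governs.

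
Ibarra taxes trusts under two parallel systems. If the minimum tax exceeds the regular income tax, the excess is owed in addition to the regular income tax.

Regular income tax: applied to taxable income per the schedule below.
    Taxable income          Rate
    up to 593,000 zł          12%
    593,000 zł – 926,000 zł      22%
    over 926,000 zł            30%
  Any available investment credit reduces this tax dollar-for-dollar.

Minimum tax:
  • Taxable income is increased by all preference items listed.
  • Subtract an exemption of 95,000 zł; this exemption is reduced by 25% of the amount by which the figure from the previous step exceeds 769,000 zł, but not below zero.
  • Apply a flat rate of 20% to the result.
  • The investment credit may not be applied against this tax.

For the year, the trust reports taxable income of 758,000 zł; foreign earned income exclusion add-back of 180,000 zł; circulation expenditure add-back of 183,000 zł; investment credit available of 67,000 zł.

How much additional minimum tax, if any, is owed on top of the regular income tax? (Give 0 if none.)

182,340 zł

Regular income tax:
  593,000 zł × 12% = 71,160 zł
  165,000 zł × 22% = 36,300 zł
  → 107,460 zł
  Less investment credit 67,000 zł → 40,460 zł

Minimum tax:
  Adjusted income: 758,000 zł + 180,000 zł + 183,000 zł = 1,121,000 zł
  Exemption: 95,000 zł − 25% × (1,121,000 zł − 769,000 zł) = 95,000 zł − 88,000 zł = 7,000 zł
  Base: 1,121,000 zł − 7,000 zł = 1,114,000 zł
  1,114,000 zł × 20% = 222,800 zł

Excess of minimum tax over regular income tax: 222,800 zł − 40,460 zł = 182,340 zł.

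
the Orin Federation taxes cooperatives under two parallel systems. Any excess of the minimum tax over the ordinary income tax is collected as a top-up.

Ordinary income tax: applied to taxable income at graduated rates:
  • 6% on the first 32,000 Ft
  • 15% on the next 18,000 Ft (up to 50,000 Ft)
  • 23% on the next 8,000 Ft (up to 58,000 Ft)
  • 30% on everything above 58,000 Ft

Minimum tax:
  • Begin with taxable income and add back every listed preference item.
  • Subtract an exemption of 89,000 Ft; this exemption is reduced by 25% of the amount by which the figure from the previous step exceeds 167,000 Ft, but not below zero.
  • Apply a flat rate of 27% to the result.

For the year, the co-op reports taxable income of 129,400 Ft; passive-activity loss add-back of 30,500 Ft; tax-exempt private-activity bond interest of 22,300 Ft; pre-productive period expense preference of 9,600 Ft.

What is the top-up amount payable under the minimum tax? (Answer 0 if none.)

1,550 Ft

Minimum tax:
  Adjusted income: 129,400 Ft + 30,500 Ft + 22,300 Ft + 9,600 Ft = 191,800 Ft
  Exemption: 89,000 Ft − 25% × (191,800 Ft − 167,000 Ft) = 89,000 Ft − 6,200 Ft = 82,800 Ft
  Base: 191,800 Ft − 82,800 Ft = 109,000 Ft
  109,000 Ft × 27% = 29,430 Ft

Ordinary income tax:
  32,000 Ft × 6% = 1,920 Ft
  18,000 Ft × 15% = 2,700 Ft
  8,000 Ft × 23% = 1,840 Ft
  71,400 Ft × 30% = 21,420 Ft
  → 27,880 Ft

Excess of minimum tax over ordinary income tax: 29,430 Ft − 27,880 Ft = 1,550 Ft.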